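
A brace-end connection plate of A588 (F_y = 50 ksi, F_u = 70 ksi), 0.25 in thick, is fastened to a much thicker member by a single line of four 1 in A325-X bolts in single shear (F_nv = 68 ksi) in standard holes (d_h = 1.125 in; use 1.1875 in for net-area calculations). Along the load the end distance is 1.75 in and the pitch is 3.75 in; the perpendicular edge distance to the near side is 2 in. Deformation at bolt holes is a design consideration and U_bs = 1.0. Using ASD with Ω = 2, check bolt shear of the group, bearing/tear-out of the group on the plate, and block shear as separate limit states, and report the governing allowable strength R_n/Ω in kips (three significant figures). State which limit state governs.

58.7 kips (block shear governs)

Bolt shear: A_b = π·1²/4 = 0.7854 in²; R_n = 68 × 0.7854 × 4 × 1 = 213.6 kips → 213.6 / 2 = 107 kips.
Bearing: edge l_c = 1.188, r_n = 24.94 kips; interior l_c = 2.625, r_n = 42 kips; R_n = 24.94 + 3·42 = 150.9 kips → 75.5 kips.
Block shear: A_gv = 3.25, A_nv = 2.211, A_nt = 0.3516 in²; R_n = min(0.6F_uA_nv, 0.6F_yA_gv) + U_bs·F_u·A_nt = 117.5 kips → 58.7 kips.
Block shear governs: 58.7 kips.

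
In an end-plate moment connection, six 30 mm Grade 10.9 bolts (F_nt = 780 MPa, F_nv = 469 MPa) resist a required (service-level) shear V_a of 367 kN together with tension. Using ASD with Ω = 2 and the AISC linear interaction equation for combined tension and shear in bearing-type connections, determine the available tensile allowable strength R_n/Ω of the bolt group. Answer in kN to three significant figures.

1540 kN

A_b = π·30²/4 = 706.9 mm²; f_rv = 367 × 1000 / (6 × 706.9) = 86.53 MPa.
F'_nt = 1.3 F_nt − (Ω F_nt / F_nv) f_rv = 1.3·780 − (2·780/469)·86.53 = 726.2 MPa, capped at F_nt → F'_nt = 726.2 MPa.
R_n = F'_nt · A_b · n = 726.2 × 706.9 × 6 / 1000 = 3080 kN.
Allowable strength R_n/Ω = 3080 / 2 = 1540 kN.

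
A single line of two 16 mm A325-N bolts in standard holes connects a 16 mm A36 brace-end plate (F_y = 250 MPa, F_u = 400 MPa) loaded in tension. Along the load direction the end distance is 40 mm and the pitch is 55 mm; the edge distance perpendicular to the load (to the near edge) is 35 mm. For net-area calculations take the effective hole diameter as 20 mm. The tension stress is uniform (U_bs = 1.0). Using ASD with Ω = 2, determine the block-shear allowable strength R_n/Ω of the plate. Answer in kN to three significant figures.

Shear plane L_v = 40 + 1·55 = 95 mm; A_gv = 95 × 16 = 1520 mm².
A_nv = (95 − 1.5·20) × 16 = 1040 mm².
A_nt = (35 − 0.5·20) × 16 = 400 mm².
0.6 F_u A_nv = 249.6 kN; 0.6 F_y A_gv = 228 kN → shear yielding governs the shear term.
R_n = 228 + 1.0 × 400 × 400 / 1000 = 388 kN.
Allowable strength R_n/Ω = 388 / 2 = 194 kN.

194 kN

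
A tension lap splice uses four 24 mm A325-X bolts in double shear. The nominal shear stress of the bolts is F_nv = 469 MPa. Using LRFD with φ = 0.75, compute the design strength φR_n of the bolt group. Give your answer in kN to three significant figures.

1270 kN

A_b = π × 24² / 4 = 452.4 mm².
R_n = F_nv · A_b · n · n_s = 469 × 452.4 × 4 × 2 / 1000 = 1697 kN.
Design strength φR_n = 0.75 × 1697 = 1270 kN.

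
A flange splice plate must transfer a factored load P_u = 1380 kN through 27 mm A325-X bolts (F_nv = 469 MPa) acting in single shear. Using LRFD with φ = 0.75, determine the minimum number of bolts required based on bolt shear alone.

7 bolts

A_b = π·27²/4 = 572.6 mm².
Per-bolt design strength φR_n = 0.75 × 469 × 572.6 × 1 / 1000 = 201.4 kN.
n ≥ 1380 / 201.4 = 6.852 → use 7 bolts.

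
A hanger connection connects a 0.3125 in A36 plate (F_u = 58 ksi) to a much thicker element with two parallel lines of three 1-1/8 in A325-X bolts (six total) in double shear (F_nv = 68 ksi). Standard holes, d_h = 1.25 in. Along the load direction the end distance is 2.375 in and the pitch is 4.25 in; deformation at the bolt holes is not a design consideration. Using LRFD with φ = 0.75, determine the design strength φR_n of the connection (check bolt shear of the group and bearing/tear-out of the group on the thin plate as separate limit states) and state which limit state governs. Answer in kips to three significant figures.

255 kips (bearing governs)

Bolt shear: A_b = π·1.125²/4 = 0.994 in²; R_n = 68 × 0.994 × 6 × 2 = 811.1 kips → 0.75 × 811.1 = 608 kips.
Bearing (1.5 l_c t F_u ≤ 3.0 d t F_u): upper limit = 3.0·1.125·0.3125·58 = 61.17 kips.
  Edge l_c = 2.375 − 1.25/2 = 1.75 → r_n = 47.58 kips; interior l_c = 4.25 − 1.25 = 3 → r_n = 61.17 kips.
  R_n,bearing = 2·47.58 + 4·61.17 = 339.8 kips → 0.75 × 339.8 = 255 kips.
Bearing governs: 255 kips.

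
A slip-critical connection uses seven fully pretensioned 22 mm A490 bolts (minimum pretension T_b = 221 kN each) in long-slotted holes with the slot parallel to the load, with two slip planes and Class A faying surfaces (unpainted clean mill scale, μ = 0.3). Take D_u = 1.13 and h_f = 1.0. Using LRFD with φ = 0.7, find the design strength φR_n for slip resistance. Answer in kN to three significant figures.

734 kN

R_n = μ · D_u · h_f · T_b · n_s · n_b = 0.3 × 1.13 × 1.0 × 221 × 2 × 7 = 1049 kN.
Design strength φR_n = 0.7 × 1049 = 734 kN.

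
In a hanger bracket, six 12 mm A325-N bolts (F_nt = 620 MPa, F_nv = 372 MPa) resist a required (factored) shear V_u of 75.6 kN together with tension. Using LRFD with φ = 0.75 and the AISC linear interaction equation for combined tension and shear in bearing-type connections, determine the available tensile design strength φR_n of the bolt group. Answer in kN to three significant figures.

284 kN

A_b = π·12²/4 = 113.1 mm²; f_rv = 75.6 × 1000 / (6 × 113.1) = 111.4 MPa.
F'_nt = 1.3 F_nt − (F_nt / φF_nv) f_rv = 1.3·620 − (620/(0.75·372))·111.4 = 558.4 MPa, capped at F_nt → F'_nt = 558.4 MPa.
R_n = F'_nt · A_b · n = 558.4 × 113.1 × 6 / 1000 = 378.9 kN.
Design strength φR_n = 0.75 × 378.9 = 284 kN.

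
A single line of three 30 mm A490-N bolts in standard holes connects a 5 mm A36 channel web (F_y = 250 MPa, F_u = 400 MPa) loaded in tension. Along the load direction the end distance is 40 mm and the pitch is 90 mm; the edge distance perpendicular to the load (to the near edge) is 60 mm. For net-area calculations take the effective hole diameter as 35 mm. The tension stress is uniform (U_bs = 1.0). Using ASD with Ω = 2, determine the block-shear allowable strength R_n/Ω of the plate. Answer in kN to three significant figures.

Shear plane L_v = 40 + 2·90 = 220 mm; A_gv = 220 × 5 = 1100 mm².
A_nv = (220 − 2.5·35) × 5 = 662.5 mm².
A_nt = (60 − 0.5·35) × 5 = 212.5 mm².
0.6 F_u A_nv = 159 kN; 0.6 F_y A_gv = 165 kN → shear rupture governs the shear term.
R_n = 159 + 1.0 × 400 × 212.5 / 1000 = 244 kN.
Allowable strength R_n/Ω = 244 / 2 = 122 kN.

122 kN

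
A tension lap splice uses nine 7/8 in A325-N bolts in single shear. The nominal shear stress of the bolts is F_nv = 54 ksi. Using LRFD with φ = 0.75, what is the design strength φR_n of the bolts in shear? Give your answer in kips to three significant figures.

219 kips

A_b = π × 0.875² / 4 = 0.6013 in².
R_n = F_nv · A_b · n · n_s = 54 × 0.6013 × 9 × 1 = 292.2 kips.
Design strength φR_n = 0.75 × 292.2 = 219 kips.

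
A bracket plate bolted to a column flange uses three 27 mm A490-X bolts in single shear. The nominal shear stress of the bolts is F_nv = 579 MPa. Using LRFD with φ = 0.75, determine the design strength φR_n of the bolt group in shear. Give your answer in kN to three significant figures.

746 kN

A_b = π × 27² / 4 = 572.6 mm².
R_n = F_nv · A_b · n · n_s = 579 × 572.6 × 3 × 1 / 1000 = 994.5 kN.
Design strength φR_n = 0.75 × 994.5 = 746 kN.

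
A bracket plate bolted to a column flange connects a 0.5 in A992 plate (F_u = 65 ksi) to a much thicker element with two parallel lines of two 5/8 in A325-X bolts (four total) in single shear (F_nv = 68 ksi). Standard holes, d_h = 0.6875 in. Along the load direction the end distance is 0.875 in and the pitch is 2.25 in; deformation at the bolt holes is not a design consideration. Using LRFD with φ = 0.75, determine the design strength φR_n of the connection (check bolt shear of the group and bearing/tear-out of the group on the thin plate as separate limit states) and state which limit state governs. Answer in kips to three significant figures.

62.6 kips (bolt shear governs)

Bolt shear: A_b = π·0.625²/4 = 0.3068 in²; R_n = 68 × 0.3068 × 4 × 1 = 83.45 kips → 0.75 × 83.45 = 62.6 kips.
Bearing (1.5 l_c t F_u ≤ 3.0 d t F_u): upper limit = 3.0·0.625·0.5·65 = 60.94 kips.
  Edge l_c = 0.875 − 0.6875/2 = 0.5312 → r_n = 25.9 kips; interior l_c = 2.25 − 0.6875 = 1.562 → r_n = 60.94 kips.
  R_n,bearing = 2·25.9 + 2·60.94 = 173.7 kips → 0.75 × 173.7 = 130 kips.
Bolt shear governs: 62.6 kips.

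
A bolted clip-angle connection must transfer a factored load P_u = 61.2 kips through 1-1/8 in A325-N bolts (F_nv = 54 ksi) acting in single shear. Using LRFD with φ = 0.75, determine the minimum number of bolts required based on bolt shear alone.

A_b = π·1.125²/4 = 0.994 in².
Per-bolt design strength φR_n = 0.75 × 54 × 0.994 × 1 = 40.26 kips.
n ≥ 61.2 / 40.26 = 1.52 → use 2 bolts.

2 bolts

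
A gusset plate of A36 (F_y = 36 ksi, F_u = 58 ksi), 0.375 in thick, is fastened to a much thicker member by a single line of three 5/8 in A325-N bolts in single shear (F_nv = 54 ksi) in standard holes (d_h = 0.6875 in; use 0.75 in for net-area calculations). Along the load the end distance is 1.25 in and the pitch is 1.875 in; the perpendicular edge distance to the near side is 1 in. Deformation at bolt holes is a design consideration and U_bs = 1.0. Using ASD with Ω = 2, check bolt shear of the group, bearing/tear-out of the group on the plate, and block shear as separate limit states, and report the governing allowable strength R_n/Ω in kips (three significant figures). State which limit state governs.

Bolt shear: A_b = π·0.625²/4 = 0.3068 in²; R_n = 54 × 0.3068 × 3 × 1 = 49.7 kips → 49.7 / 2 = 24.9 kips.
Bearing: edge l_c = 0.9062, r_n = 23.65 kips; interior l_c = 1.188, r_n = 30.99 kips; R_n = 23.65 + 2·30.99 = 85.64 kips → 42.8 kips.
Block shear: A_gv = 1.875, A_nv = 1.172, A_nt = 0.2344 in²; R_n = min(0.6F_uA_nv, 0.6F_yA_gv) + U_bs·F_u·A_nt = 54.09 kips → 27 kips.
Bolt shear governs: 24.9 kips.

24.9 kips (bolt shear governs)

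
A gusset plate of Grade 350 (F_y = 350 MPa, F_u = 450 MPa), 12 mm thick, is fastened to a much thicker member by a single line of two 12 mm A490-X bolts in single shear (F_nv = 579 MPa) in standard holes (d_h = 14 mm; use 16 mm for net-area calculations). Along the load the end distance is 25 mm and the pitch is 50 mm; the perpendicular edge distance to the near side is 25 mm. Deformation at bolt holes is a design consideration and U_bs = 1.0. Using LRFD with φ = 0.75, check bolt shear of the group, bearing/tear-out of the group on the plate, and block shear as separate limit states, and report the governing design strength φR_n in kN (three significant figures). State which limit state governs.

Bolt shear: A_b = π·12²/4 = 113.1 mm²; R_n = 579 × 113.1 × 2 × 1 / 1000 = 131 kN → 0.75 × 131 = 98.2 kN.
Bearing: edge l_c = 18, r_n = 116.6 kN; interior l_c = 36, r_n = 155.5 kN; R_n = 116.6 + 1·155.5 = 272.2 kN → 204 kN.
Block shear: A_gv = 900, A_nv = 612, A_nt = 204 mm²; R_n = min(0.6F_uA_nv, 0.6F_yA_gv) + U_bs·F_u·A_nt = 257 kN → 193 kN.
Bolt shear governs: 98.2 kN.

98.2 kN (bolt shear governs)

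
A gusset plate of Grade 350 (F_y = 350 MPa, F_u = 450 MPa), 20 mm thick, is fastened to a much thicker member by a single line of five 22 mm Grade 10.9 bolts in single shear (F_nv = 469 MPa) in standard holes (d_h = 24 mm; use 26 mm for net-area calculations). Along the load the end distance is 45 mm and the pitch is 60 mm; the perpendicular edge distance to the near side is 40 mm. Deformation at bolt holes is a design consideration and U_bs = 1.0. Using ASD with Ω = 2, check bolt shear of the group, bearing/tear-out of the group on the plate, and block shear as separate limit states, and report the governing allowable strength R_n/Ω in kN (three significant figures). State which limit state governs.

Bolt shear: A_b = π·22²/4 = 380.1 mm²; R_n = 469 × 380.1 × 5 × 1 / 1000 = 891.4 kN → 891.4 / 2 = 446 kN.
Bearing: edge l_c = 33, r_n = 356.4 kN; interior l_c = 36, r_n = 388.8 kN; R_n = 356.4 + 4·388.8 = 1912 kN → 956 kN.
Block shear: A_gv = 5700, A_nv = 3360, A_nt = 540 mm²; R_n = min(0.6F_uA_nv, 0.6F_yA_gv) + U_bs·F_u·A_nt = 1150 kN → 575 kN.
Bolt shear governs: 446 kN.

446 kN (bolt shear governs)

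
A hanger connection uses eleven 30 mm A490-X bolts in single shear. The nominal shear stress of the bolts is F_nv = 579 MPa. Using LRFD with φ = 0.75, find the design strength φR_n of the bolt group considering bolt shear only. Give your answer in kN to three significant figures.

A_b = π × 30² / 4 = 706.9 mm².
R_n = F_nv · A_b · n · n_s = 579 × 706.9 × 11 × 1 / 1000 = 4502 kN.
Design strength φR_n = 0.75 × 4502 = 3380 kN.

3380 kN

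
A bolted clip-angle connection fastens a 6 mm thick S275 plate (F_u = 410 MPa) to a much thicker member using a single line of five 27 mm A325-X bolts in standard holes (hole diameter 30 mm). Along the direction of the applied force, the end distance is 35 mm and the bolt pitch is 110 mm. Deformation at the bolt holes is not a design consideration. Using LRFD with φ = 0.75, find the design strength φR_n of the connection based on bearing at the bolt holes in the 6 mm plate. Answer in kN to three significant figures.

Per bolt r_n = 1.5 l_c t F_u ≤ 3.0 d t F_u; upper limit = 3.0 × 27 × 6 × 410 / 1000 = 199.3 kN.
Edge bolt: l_c = 35 − 30/2 = 20 mm → 1.5 × 20 × 6 × 410 / 1000 = 73.8 → r_n = 73.8 kN.
Interior bolts: l_c = 110 − 30 = 80 mm → 1.5 × 80 × 6 × 410 / 1000 = 295.2 → r_n = 199.3 kN.
R_n = 1 × 73.8 + 4 × 199.3 = 870.8 kN.
Design strength φR_n = 0.75 × 870.8 = 653 kN.

653 kN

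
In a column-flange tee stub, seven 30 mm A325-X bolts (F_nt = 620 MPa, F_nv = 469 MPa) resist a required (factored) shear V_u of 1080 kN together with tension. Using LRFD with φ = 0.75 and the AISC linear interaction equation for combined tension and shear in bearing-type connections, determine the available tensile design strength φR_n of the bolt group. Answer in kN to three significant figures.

1560 kN

A_b = π·30²/4 = 706.9 mm²; f_rv = 1080 × 1000 / (7 × 706.9) = 218.3 MPa.
F'_nt = 1.3 F_nt − (F_nt / φF_nv) f_rv = 1.3·620 − (620/(0.75·469))·218.3 = 421.3 MPa, capped at F_nt → F'_nt = 421.3 MPa.
R_n = F'_nt · A_b · n = 421.3 × 706.9 × 7 / 1000 = 2084 kN.
Design strength φR_n = 0.75 × 2084 = 1560 kN.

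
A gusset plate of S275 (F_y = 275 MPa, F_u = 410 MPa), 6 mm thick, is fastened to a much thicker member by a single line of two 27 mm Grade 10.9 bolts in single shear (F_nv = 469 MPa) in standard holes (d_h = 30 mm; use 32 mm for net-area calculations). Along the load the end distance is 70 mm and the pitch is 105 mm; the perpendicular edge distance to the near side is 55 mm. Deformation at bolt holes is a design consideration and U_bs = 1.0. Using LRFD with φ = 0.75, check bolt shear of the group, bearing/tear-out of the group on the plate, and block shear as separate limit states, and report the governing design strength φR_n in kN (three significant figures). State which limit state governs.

202 kN (block shear governs)

Bolt shear: A_b = π·27²/4 = 572.6 mm²; R_n = 469 × 572.6 × 2 × 1 / 1000 = 537.1 kN → 0.75 × 537.1 = 403 kN.
Bearing: edge l_c = 55, r_n = 159.4 kN; interior l_c = 75, r_n = 159.4 kN; R_n = 159.4 + 1·159.4 = 318.8 kN → 239 kN.
Block shear: A_gv = 1050, A_nv = 762, A_nt = 234 mm²; R_n = min(0.6F_uA_nv, 0.6F_yA_gv) + U_bs·F_u·A_nt = 269.2 kN → 202 kN.
Block shear governs: 202 kN.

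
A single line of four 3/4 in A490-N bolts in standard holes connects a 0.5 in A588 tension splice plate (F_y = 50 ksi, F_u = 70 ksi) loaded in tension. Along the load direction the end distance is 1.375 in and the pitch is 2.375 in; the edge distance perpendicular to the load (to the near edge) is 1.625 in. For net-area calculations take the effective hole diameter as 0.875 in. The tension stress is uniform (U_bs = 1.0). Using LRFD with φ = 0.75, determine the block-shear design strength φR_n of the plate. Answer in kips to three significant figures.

Shear plane L_v = 1.375 + 3·2.375 = 8.5 in; A_gv = 8.5 × 0.5 = 4.25 in².
A_nv = (8.5 − 3.5·0.875) × 0.5 = 2.719 in².
A_nt = (1.625 − 0.5·0.875) × 0.5 = 0.5938 in².
0.6 F_u A_nv = 114.2 kips; 0.6 F_y A_gv = 127.5 kips → shear rupture governs the shear term.
R_n = 114.2 + 1.0 × 70 × 0.5938 = 155.8 kips.
Design strength φR_n = 0.75 × 155.8 = 117 kips.

117 kips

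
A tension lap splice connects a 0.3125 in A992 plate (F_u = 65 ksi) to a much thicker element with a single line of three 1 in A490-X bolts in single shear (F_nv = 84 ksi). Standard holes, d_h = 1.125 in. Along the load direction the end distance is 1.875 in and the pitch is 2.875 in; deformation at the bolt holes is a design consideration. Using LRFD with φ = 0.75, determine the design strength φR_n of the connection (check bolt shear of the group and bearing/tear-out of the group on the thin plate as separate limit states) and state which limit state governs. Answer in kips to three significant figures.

88 kips (bearing governs)

Bolt shear: A_b = π·1²/4 = 0.7854 in²; R_n = 84 × 0.7854 × 3 × 1 = 197.9 kips → 0.75 × 197.9 = 148 kips.
Bearing (1.2 l_c t F_u ≤ 2.4 d t F_u): upper limit = 2.4·1·0.3125·65 = 48.75 kips.
  Edge l_c = 1.875 − 1.125/2 = 1.312 → r_n = 31.99 kips; interior l_c = 2.875 − 1.125 = 1.75 → r_n = 42.66 kips.
  R_n,bearing = 1·31.99 + 2·42.66 = 117.3 kips → 0.75 × 117.3 = 88 kips.
Bearing governs: 88 kips.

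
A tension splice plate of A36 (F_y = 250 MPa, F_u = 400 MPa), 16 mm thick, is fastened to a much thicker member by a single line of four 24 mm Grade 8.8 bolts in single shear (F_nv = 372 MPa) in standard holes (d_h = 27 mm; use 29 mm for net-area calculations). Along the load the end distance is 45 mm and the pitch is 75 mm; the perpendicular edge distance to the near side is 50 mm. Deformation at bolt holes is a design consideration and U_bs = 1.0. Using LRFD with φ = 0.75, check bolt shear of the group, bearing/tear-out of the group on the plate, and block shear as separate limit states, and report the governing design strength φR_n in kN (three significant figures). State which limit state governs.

Bolt shear: A_b = π·24²/4 = 452.4 mm²; R_n = 372 × 452.4 × 4 × 1 / 1000 = 673.2 kN → 0.75 × 673.2 = 505 kN.
Bearing: edge l_c = 31.5, r_n = 241.9 kN; interior l_c = 48, r_n = 368.6 kN; R_n = 241.9 + 3·368.6 = 1348 kN → 1010 kN.
Block shear: A_gv = 4320, A_nv = 2696, A_nt = 568 mm²; R_n = min(0.6F_uA_nv, 0.6F_yA_gv) + U_bs·F_u·A_nt = 874.2 kN → 656 kN.
Bolt shear governs: 505 kN.

505 kN (bolt shear governs)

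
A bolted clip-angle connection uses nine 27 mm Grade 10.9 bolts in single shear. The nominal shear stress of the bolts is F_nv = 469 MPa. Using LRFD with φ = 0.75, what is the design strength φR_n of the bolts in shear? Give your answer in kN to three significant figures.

A_b = π × 27² / 4 = 572.6 mm².
R_n = F_nv · A_b · n · n_s = 469 × 572.6 × 9 × 1 / 1000 = 2417 kN.
Design strength φR_n = 0.75 × 2417 = 1810 kN.

1810 kN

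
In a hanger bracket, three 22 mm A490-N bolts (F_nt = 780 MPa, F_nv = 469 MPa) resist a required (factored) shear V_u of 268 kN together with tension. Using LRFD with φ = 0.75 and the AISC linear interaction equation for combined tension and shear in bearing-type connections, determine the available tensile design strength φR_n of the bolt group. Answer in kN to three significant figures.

A_b = π·22²/4 = 380.1 mm²; f_rv = 268 × 1000 / (3 × 380.1) = 235 MPa.
F'_nt = 1.3 F_nt − (F_nt / φF_nv) f_rv = 1.3·780 − (780/(0.75·469))·235 = 492.9 MPa, capped at F_nt → F'_nt = 492.9 MPa.
R_n = F'_nt · A_b · n = 492.9 × 380.1 × 3 / 1000 = 562.1 kN.
Design strength φR_n = 0.75 × 562.1 = 422 kN.

422 kN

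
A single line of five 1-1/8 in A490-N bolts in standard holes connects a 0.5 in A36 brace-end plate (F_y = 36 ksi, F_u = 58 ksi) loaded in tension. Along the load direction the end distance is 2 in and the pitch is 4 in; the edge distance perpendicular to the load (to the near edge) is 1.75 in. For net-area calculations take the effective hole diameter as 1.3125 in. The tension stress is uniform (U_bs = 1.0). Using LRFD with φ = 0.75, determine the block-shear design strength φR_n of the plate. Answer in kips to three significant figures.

Shear plane L_v = 2 + 4·4 = 18 in; A_gv = 18 × 0.5 = 9 in².
A_nv = (18 − 4.5·1.3125) × 0.5 = 6.047 in².
A_nt = (1.75 − 0.5·1.3125) × 0.5 = 0.5469 in².
0.6 F_u A_nv = 210.4 kips; 0.6 F_y A_gv = 194.4 kips → shear yielding governs the shear term.
R_n = 194.4 + 1.0 × 58 × 0.5469 = 226.1 kips.
Design strength φR_n = 0.75 × 226.1 = 170 kips.

170 kips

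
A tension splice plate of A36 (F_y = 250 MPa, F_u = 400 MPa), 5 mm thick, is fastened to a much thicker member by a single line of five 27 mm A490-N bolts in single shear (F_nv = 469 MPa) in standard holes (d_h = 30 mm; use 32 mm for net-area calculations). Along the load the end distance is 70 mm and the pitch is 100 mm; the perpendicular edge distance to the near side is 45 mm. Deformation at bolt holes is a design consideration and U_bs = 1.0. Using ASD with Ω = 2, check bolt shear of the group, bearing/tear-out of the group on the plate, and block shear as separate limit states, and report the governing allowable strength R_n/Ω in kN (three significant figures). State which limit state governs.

205 kN (block shear governs)

Bolt shear: A_b = π·27²/4 = 572.6 mm²; R_n = 469 × 572.6 × 5 × 1 / 1000 = 1343 kN → 1343 / 2 = 671 kN.
Bearing: edge l_c = 55, r_n = 129.6 kN; interior l_c = 70, r_n = 129.6 kN; R_n = 129.6 + 4·129.6 = 648 kN → 324 kN.
Block shear: A_gv = 2350, A_nv = 1630, A_nt = 145 mm²; R_n = min(0.6F_uA_nv, 0.6F_yA_gv) + U_bs·F_u·A_nt = 410.5 kN → 205 kN.
Block shear governs: 205 kN.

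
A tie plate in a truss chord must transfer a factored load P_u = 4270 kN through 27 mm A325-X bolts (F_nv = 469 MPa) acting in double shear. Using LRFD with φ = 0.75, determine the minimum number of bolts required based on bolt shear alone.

11 bolts

A_b = π·27²/4 = 572.6 mm².
Per-bolt design strength φR_n = 0.75 × 469 × 572.6 × 2 / 1000 = 402.8 kN.
n ≥ 4270 / 402.8 = 10.6 → use 11 bolts.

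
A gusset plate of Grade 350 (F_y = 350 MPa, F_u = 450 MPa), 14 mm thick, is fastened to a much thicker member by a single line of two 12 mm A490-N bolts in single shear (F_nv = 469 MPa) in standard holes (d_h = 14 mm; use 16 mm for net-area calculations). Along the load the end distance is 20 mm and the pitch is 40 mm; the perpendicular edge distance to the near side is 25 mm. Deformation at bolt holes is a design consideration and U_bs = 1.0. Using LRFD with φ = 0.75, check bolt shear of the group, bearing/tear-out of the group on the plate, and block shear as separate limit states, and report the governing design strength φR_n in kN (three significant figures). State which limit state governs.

79.6 kN (bolt shear governs)

Bolt shear: A_b = π·12²/4 = 113.1 mm²; R_n = 469 × 113.1 × 2 × 1 / 1000 = 106.1 kN → 0.75 × 106.1 = 79.6 kN.
Bearing: edge l_c = 13, r_n = 98.28 kN; interior l_c = 26, r_n = 181.4 kN; R_n = 98.28 + 1·181.4 = 279.7 kN → 210 kN.
Block shear: A_gv = 840, A_nv = 504, A_nt = 238 mm²; R_n = min(0.6F_uA_nv, 0.6F_yA_gv) + U_bs·F_u·A_nt = 243.2 kN → 182 kN.
Bolt shear governs: 79.6 kN.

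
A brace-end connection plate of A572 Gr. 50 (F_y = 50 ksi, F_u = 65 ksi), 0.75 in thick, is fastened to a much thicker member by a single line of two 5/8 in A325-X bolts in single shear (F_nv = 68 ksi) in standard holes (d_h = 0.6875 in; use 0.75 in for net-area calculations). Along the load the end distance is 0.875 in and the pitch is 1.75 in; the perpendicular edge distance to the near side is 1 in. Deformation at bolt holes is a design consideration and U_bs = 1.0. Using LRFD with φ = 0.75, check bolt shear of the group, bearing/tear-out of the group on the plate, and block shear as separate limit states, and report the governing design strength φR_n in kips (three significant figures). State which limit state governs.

31.3 kips (bolt shear governs)

Bolt shear: A_b = π·0.625²/4 = 0.3068 in²; R_n = 68 × 0.3068 × 2 × 1 = 41.72 kips → 0.75 × 41.72 = 31.3 kips.
Bearing: edge l_c = 0.5312, r_n = 31.08 kips; interior l_c = 1.062, r_n = 62.16 kips; R_n = 31.08 + 1·62.16 = 93.23 kips → 69.9 kips.
Block shear: A_gv = 1.969, A_nv = 1.125, A_nt = 0.4688 in²; R_n = min(0.6F_uA_nv, 0.6F_yA_gv) + U_bs·F_u·A_nt = 74.34 kips → 55.8 kips.
Bolt shear governs: 31.3 kips.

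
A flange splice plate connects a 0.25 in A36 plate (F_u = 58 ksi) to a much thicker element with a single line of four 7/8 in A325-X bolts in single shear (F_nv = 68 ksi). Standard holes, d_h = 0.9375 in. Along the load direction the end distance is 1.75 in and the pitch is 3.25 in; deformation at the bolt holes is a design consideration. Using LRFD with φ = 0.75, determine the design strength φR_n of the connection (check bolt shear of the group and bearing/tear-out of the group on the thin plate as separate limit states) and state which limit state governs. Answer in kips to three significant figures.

Bolt shear: A_b = π·0.875²/4 = 0.6013 in²; R_n = 68 × 0.6013 × 4 × 1 = 163.6 kips → 0.75 × 163.6 = 123 kips.
Bearing (1.2 l_c t F_u ≤ 2.4 d t F_u): upper limit = 2.4·0.875·0.25·58 = 30.45 kips.
  Edge l_c = 1.75 − 0.9375/2 = 1.281 → r_n = 22.29 kips; interior l_c = 3.25 − 0.9375 = 2.312 → r_n = 30.45 kips.
  R_n,bearing = 1·22.29 + 3·30.45 = 113.6 kips → 0.75 × 113.6 = 85.2 kips.
Bearing governs: 85.2 kips.

85.2 kips (bearing governs)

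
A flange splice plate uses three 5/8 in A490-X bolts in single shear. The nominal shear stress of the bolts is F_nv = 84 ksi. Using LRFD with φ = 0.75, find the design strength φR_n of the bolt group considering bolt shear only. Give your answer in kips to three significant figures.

A_b = π × 0.625² / 4 = 0.3068 in².
R_n = F_nv · A_b · n · n_s = 84 × 0.3068 × 3 × 1 = 77.31 kips.
Design strength φR_n = 0.75 × 77.31 = 58 kips.

58 kips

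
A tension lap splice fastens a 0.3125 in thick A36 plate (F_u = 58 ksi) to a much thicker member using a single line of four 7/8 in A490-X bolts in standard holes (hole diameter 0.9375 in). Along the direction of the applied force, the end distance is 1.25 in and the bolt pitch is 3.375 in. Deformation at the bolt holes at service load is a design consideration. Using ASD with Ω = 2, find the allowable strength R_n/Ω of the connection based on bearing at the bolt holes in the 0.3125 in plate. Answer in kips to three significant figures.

65.6 kips

Per bolt r_n = 1.2 l_c t F_u ≤ 2.4 d t F_u; upper limit = 2.4 × 0.875 × 0.3125 × 58 = 38.06 kips.
Edge bolt: l_c = 1.25 − 0.9375/2 = 0.7812 in → 1.2 × 0.7812 × 0.3125 × 58 = 16.99 → r_n = 16.99 kips.
Interior bolts: l_c = 3.375 − 0.9375 = 2.438 in → 1.2 × 2.438 × 0.3125 × 58 = 53.02 → r_n = 38.06 kips.
R_n = 1 × 16.99 + 3 × 38.06 = 131.2 kips.
Allowable strength R_n/Ω = 131.2 / 2 = 65.6 kips.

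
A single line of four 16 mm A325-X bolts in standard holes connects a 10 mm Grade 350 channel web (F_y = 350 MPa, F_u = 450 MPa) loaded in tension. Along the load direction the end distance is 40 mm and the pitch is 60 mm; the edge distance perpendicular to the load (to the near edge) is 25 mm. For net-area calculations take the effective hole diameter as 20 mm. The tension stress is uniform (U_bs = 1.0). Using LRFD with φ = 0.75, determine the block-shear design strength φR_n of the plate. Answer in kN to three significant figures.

Shear plane L_v = 40 + 3·60 = 220 mm; A_gv = 220 × 10 = 2200 mm².
A_nv = (220 − 3.5·20) × 10 = 1500 mm².
A_nt = (25 − 0.5·20) × 10 = 150 mm².
0.6 F_u A_nv = 405 kN; 0.6 F_y A_gv = 462 kN → shear rupture governs the shear term.
R_n = 405 + 1.0 × 450 × 150 / 1000 = 472.5 kN.
Design strength φR_n = 0.75 × 472.5 = 354 kN.

354 kN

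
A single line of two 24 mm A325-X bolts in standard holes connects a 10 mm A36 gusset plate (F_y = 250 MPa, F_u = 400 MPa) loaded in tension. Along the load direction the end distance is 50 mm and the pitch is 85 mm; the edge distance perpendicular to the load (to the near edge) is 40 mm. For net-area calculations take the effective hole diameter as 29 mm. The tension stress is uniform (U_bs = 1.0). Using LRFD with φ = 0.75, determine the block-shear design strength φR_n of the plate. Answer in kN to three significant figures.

Shear plane L_v = 50 + 1·85 = 135 mm; A_gv = 135 × 10 = 1350 mm².
A_nv = (135 − 1.5·29) × 10 = 915 mm².
A_nt = (40 − 0.5·29) × 10 = 255 mm².
0.6 F_u A_nv = 219.6 kN; 0.6 F_y A_gv = 202.5 kN → shear yielding governs the shear term.
R_n = 202.5 + 1.0 × 400 × 255 / 1000 = 304.5 kN.
Design strength φR_n = 0.75 × 304.5 = 228 kN.

228 kN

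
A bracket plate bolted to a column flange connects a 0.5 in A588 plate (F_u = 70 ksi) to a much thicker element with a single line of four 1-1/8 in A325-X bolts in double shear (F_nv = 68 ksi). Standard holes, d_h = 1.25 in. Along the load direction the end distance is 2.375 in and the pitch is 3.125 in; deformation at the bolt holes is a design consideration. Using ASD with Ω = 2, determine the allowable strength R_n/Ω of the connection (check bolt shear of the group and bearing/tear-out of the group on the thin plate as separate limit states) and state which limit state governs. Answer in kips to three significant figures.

155 kips (bearing governs)

Bolt shear: A_b = π·1.125²/4 = 0.994 in²; R_n = 68 × 0.994 × 4 × 2 = 540.7 kips → 540.7 / 2 = 270 kips.
Bearing (1.2 l_c t F_u ≤ 2.4 d t F_u): upper limit = 2.4·1.125·0.5·70 = 94.5 kips.
  Edge l_c = 2.375 − 1.25/2 = 1.75 → r_n = 73.5 kips; interior l_c = 3.125 − 1.25 = 1.875 → r_n = 78.75 kips.
  R_n,bearing = 1·73.5 + 3·78.75 = 309.8 kips → 309.8 / 2 = 155 kips.
Bearing governs: 155 kips.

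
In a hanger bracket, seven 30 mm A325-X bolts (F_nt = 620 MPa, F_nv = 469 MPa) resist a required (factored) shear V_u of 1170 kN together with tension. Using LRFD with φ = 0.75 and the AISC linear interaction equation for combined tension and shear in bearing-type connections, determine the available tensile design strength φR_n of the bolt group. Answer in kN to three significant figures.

A_b = π·30²/4 = 706.9 mm²; f_rv = 1170 × 1000 / (7 × 706.9) = 236.5 MPa.
F'_nt = 1.3 F_nt − (F_nt / φF_nv) f_rv = 1.3·620 − (620/(0.75·469))·236.5 = 389.2 MPa, capped at F_nt → F'_nt = 389.2 MPa.
R_n = F'_nt · A_b · n = 389.2 × 706.9 × 7 / 1000 = 1926 kN.
Design strength φR_n = 0.75 × 1926 = 1440 kN.

1440 kN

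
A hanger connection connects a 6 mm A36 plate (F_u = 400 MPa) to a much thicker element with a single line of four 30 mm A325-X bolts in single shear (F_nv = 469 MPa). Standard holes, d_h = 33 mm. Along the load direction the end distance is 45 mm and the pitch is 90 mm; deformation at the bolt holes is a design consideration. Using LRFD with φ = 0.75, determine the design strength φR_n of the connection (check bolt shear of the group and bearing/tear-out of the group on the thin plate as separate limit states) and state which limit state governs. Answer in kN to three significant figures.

Bolt shear: A_b = π·30²/4 = 706.9 mm²; R_n = 469 × 706.9 × 4 × 1 / 1000 = 1326 kN → 0.75 × 1326 = 995 kN.
Bearing (1.2 l_c t F_u ≤ 2.4 d t F_u): upper limit = 2.4·30·6·400 / 1000 = 172.8 kN.
  Edge l_c = 45 − 33/2 = 28.5 → r_n = 82.08 kN; interior l_c = 90 − 33 = 57 → r_n = 164.2 kN.
  R_n,bearing = 1·82.08 + 3·164.2 = 574.6 kN → 0.75 × 574.6 = 431 kN.
Bearing governs: 431 kN.

431 kN (bearing governs)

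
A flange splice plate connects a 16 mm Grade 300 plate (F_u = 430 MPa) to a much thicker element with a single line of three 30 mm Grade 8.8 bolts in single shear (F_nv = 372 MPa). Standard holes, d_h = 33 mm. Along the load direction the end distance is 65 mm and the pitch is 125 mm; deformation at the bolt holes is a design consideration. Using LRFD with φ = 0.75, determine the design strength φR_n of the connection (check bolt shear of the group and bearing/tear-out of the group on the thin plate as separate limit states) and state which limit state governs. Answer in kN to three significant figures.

592 kN (bolt shear governs)

Bolt shear: A_b = π·30²/4 = 706.9 mm²; R_n = 372 × 706.9 × 3 × 1 / 1000 = 788.9 kN → 0.75 × 788.9 = 592 kN.
Bearing (1.2 l_c t F_u ≤ 2.4 d t F_u): upper limit = 2.4·30·16·430 / 1000 = 495.4 kN.
  Edge l_c = 65 − 33/2 = 48.5 → r_n = 400.4 kN; interior l_c = 125 − 33 = 92 → r_n = 495.4 kN.
  R_n,bearing = 1·400.4 + 2·495.4 = 1391 kN → 0.75 × 1391 = 1040 kN.
Bolt shear governs: 592 kN.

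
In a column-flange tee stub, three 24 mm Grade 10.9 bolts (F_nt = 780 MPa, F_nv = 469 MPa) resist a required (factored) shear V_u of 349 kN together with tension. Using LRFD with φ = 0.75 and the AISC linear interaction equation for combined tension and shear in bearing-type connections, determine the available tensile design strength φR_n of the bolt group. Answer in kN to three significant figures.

452 kN

A_b = π·24²/4 = 452.4 mm²; f_rv = 349 × 1000 / (3 × 452.4) = 257.2 MPa.
F'_nt = 1.3 F_nt − (F_nt / φF_nv) f_rv = 1.3·780 − (780/(0.75·469))·257.2 = 443.8 MPa, capped at F_nt → F'_nt = 443.8 MPa.
R_n = F'_nt · A_b · n = 443.8 × 452.4 × 3 / 1000 = 602.3 kN.
Design strength φR_n = 0.75 × 602.3 = 452 kN.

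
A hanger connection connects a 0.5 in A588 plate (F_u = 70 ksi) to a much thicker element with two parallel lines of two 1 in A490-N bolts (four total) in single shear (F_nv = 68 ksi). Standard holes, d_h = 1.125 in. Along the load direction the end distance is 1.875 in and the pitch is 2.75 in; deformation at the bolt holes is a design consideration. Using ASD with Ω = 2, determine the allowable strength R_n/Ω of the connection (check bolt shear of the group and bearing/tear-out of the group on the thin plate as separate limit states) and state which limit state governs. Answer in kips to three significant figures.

Bolt shear: A_b = π·1²/4 = 0.7854 in²; R_n = 68 × 0.7854 × 4 × 1 = 213.6 kips → 213.6 / 2 = 107 kips.
Bearing (1.2 l_c t F_u ≤ 2.4 d t F_u): upper limit = 2.4·1·0.5·70 = 84 kips.
  Edge l_c = 1.875 − 1.125/2 = 1.312 → r_n = 55.12 kips; interior l_c = 2.75 − 1.125 = 1.625 → r_n = 68.25 kips.
  R_n,bearing = 2·55.12 + 2·68.25 = 246.8 kips → 246.8 / 2 = 123 kips.
Bolt shear governs: 107 kips.

107 kips (bolt shear governs)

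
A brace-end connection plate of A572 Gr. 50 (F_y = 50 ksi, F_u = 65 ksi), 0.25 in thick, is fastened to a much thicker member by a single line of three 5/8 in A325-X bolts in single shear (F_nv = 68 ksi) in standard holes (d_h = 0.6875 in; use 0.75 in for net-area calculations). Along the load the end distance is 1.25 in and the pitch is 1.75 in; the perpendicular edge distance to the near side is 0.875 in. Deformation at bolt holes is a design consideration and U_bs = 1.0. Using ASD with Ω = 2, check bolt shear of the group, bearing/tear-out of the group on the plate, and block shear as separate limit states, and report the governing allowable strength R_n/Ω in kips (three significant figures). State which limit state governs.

18.1 kips (block shear governs)

Bolt shear: A_b = π·0.625²/4 = 0.3068 in²; R_n = 68 × 0.3068 × 3 × 1 = 62.59 kips → 62.59 / 2 = 31.3 kips.
Bearing: edge l_c = 0.9062, r_n = 17.67 kips; interior l_c = 1.062, r_n = 20.72 kips; R_n = 17.67 + 2·20.72 = 59.11 kips → 29.6 kips.
Block shear: A_gv = 1.188, A_nv = 0.7188, A_nt = 0.125 in²; R_n = min(0.6F_uA_nv, 0.6F_yA_gv) + U_bs·F_u·A_nt = 36.16 kips → 18.1 kips.
Block shear governs: 18.1 kips.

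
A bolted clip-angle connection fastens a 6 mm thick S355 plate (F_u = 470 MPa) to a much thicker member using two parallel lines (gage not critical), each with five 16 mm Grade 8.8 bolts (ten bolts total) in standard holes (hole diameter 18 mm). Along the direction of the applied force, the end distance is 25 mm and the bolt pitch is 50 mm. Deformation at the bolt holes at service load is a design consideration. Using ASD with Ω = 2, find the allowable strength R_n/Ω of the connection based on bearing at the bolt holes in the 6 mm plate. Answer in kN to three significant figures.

487 kN

Per bolt r_n = 1.2 l_c t F_u ≤ 2.4 d t F_u; upper limit = 2.4 × 16 × 6 × 470 / 1000 = 108.3 kN.
Edge bolt: l_c = 25 − 18/2 = 16 mm → 1.2 × 16 × 6 × 470 / 1000 = 54.14 → r_n = 54.14 kN.
Interior bolts: l_c = 50 − 18 = 32 mm → 1.2 × 32 × 6 × 470 / 1000 = 108.3 → r_n = 108.3 kN.
R_n = 2 × 54.14 + 8 × 108.3 = 974.6 kN.
Allowable strength R_n/Ω = 974.6 / 2 = 487 kN.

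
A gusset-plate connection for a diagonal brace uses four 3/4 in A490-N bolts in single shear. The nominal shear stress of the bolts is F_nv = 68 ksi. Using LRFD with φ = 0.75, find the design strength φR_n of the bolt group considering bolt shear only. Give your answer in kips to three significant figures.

A_b = π × 0.75² / 4 = 0.4418 in².
R_n = F_nv · A_b · n · n_s = 68 × 0.4418 × 4 × 1 = 120.2 kips.
Design strength φR_n = 0.75 × 120.2 = 90.1 kips.

90.1 kips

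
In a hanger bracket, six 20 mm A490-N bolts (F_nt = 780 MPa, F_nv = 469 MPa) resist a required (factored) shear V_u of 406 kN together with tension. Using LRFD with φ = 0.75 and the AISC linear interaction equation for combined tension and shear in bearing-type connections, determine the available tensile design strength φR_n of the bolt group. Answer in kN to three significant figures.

A_b = π·20²/4 = 314.2 mm²; f_rv = 406 × 1000 / (6 × 314.2) = 215.4 MPa.
F'_nt = 1.3 F_nt − (F_nt / φF_nv) f_rv = 1.3·780 − (780/(0.75·469))·215.4 = 536.4 MPa, capped at F_nt → F'_nt = 536.4 MPa.
R_n = F'_nt · A_b · n = 536.4 × 314.2 × 6 / 1000 = 1011 kN.
Design strength φR_n = 0.75 × 1011 = 758 kN.

758 kN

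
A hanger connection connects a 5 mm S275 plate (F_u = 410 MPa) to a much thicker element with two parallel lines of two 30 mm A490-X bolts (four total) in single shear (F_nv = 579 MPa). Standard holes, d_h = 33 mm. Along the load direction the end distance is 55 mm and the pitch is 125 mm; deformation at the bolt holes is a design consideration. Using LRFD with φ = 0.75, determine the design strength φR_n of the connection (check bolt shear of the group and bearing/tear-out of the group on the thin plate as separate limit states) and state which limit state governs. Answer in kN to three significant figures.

363 kN (bearing governs)

Bolt shear: A_b = π·30²/4 = 706.9 mm²; R_n = 579 × 706.9 × 4 × 1 / 1000 = 1637 kN → 0.75 × 1637 = 1230 kN.
Bearing (1.2 l_c t F_u ≤ 2.4 d t F_u): upper limit = 2.4·30·5·410 / 1000 = 147.6 kN.
  Edge l_c = 55 − 33/2 = 38.5 → r_n = 94.71 kN; interior l_c = 125 − 33 = 92 → r_n = 147.6 kN.
  R_n,bearing = 2·94.71 + 2·147.6 = 484.6 kN → 0.75 × 484.6 = 363 kN.
Bearing governs: 363 kN.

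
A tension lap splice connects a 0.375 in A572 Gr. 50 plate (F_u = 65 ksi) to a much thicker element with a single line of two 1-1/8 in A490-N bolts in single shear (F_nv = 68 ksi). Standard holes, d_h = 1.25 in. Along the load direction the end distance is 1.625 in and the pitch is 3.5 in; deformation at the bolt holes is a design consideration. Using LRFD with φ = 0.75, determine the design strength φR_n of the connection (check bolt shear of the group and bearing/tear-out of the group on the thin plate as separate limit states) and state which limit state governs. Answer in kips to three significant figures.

Bolt shear: A_b = π·1.125²/4 = 0.994 in²; R_n = 68 × 0.994 × 2 × 1 = 135.2 kips → 0.75 × 135.2 = 101 kips.
Bearing (1.2 l_c t F_u ≤ 2.4 d t F_u): upper limit = 2.4·1.125·0.375·65 = 65.81 kips.
  Edge l_c = 1.625 − 1.25/2 = 1 → r_n = 29.25 kips; interior l_c = 3.5 − 1.25 = 2.25 → r_n = 65.81 kips.
  R_n,bearing = 1·29.25 + 1·65.81 = 95.06 kips → 0.75 × 95.06 = 71.3 kips.
Bearing governs: 71.3 kips.

71.3 kips (bearing governs)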